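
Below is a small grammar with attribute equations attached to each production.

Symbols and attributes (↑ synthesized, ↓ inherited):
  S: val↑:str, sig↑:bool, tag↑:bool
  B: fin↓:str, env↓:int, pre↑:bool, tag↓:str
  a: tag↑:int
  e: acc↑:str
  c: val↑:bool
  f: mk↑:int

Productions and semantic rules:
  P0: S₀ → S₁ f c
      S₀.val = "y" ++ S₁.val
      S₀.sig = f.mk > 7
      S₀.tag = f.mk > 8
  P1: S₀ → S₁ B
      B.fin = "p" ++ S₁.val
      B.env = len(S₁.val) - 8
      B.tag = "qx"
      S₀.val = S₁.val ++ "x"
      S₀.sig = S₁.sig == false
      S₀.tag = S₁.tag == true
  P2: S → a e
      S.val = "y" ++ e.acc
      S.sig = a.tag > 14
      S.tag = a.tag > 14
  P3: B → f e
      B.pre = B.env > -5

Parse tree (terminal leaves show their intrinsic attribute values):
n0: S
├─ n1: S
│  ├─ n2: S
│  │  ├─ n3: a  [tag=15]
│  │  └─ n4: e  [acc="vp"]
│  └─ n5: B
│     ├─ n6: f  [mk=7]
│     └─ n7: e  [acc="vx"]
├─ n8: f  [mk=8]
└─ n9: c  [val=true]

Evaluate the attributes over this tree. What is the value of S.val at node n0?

1. n3.tag = 15  [terminal]
2. n4.acc = "vp"  [terminal]
3. n2.val = "yvp"  ["y" ++ e.acc]
4. n2.sig = true  [a.tag > 14]
5. n2.tag = true  [a.tag > 14]
6. n5.fin = "pyvp"  ["p" ++ S₁.val]
7. n5.env = -5  [len(S₁.val) - 8]
8. n5.tag = "qx"  ["qx"]
9. n6.mk = 7  [terminal]
10. n7.acc = "vx"  [terminal]
11. n5.pre = false  [B.env > -5]
12. n1.val = "yvpx"  [S₁.val ++ "x"]
13. n1.sig = false  [S₁.sig == false]
14. n1.tag = true  [S₁.tag == true]
15. n8.mk = 8  [terminal]
16. n9.val = true  [terminal]
17. n0.val = "yyvpx"  ["y" ++ S₁.val]
18. n0.sig = true  [f.mk > 7]
19. n0.tag = false  [f.mk > 8]

"yyvpx"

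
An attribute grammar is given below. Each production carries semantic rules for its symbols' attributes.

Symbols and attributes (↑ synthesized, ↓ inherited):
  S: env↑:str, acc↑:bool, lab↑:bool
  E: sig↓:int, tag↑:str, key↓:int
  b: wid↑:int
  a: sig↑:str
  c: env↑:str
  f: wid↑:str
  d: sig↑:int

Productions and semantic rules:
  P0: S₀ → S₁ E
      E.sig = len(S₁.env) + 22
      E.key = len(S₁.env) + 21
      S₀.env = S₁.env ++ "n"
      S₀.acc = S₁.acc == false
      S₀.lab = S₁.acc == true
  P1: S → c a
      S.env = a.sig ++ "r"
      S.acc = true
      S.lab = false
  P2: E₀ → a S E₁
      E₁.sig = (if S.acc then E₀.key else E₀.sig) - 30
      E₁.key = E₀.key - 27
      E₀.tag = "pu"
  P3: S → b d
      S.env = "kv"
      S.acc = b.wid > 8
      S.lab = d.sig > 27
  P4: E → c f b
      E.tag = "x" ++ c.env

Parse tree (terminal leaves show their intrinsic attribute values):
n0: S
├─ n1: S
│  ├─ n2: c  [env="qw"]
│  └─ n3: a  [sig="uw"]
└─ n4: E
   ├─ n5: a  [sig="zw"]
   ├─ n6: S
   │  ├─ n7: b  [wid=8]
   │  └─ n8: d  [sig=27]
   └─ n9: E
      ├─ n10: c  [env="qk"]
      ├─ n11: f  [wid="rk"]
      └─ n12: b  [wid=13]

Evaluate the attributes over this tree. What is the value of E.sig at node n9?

1. n2.env = "qw"  [terminal]
2. n3.sig = "uw"  [terminal]
3. n1.env = "uwr"  [a.sig ++ "r"]
4. n1.acc = true  [true]
5. n1.lab = false  [false]
6. n4.sig = 25  [len(S₁.env) + 22]
7. n4.key = 24  [len(S₁.env) + 21]
8. n5.sig = "zw"  [terminal]
9. n7.wid = 8  [terminal]
10. n8.sig = 27  [terminal]
11. n6.env = "kv"  ["kv"]
12. n6.acc = false  [b.wid > 8]
13. n6.lab = false  [d.sig > 27]
14. n9.sig = -5  [(if S.acc then E₀.key else E₀.sig) - 30]
15. n9.key = -3  [E₀.key - 27]
16. n10.env = "qk"  [terminal]
17. n11.wid = "rk"  [terminal]
18. n12.wid = 13  [terminal]
19. n9.tag = "xqk"  ["x" ++ c.env]
20. n4.tag = "pu"  ["pu"]
21. n0.env = "uwrn"  [S₁.env ++ "n"]
22. n0.acc = false  [S₁.acc == false]
23. n0.lab = true  [S₁.acc == true]

-5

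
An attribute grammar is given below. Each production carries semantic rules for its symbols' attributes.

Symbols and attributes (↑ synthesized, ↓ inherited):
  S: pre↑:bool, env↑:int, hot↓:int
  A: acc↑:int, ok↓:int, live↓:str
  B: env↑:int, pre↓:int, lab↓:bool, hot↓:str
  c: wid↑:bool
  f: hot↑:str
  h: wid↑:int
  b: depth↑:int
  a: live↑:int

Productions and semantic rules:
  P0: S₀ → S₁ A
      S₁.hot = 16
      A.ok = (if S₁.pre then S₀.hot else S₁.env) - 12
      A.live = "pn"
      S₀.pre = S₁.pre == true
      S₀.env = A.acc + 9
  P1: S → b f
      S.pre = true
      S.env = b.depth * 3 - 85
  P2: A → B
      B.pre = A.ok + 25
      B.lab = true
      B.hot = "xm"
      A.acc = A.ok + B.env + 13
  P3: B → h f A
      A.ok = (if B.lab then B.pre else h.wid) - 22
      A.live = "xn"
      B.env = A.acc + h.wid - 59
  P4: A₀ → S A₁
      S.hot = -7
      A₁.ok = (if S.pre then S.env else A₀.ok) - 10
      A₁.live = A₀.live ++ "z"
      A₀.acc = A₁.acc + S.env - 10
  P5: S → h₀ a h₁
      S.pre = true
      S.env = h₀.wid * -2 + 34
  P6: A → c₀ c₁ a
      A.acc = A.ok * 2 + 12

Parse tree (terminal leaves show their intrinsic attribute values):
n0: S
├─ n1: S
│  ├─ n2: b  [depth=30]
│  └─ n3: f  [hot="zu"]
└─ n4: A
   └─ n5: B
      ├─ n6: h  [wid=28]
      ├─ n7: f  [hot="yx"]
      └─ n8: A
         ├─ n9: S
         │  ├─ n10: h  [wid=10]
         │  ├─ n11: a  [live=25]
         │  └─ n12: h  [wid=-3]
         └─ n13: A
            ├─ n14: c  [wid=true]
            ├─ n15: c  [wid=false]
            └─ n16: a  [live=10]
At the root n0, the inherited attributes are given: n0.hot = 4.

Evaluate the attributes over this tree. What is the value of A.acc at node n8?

24

1. n0.hot = 4  [given at root]
2. n1.hot = 16  [16]
3. n2.depth = 30  [terminal]
4. n3.hot = "zu"  [terminal]
5. n1.pre = true  [true]
6. n1.env = 5  [b.depth * 3 - 85]
7. n4.ok = -8  [(if S₁.pre then S₀.hot else S₁.env) - 12]
8. n4.live = "pn"  ["pn"]
9. n5.pre = 17  [A.ok + 25]
10. n5.lab = true  [true]
11. n5.hot = "xm"  ["xm"]
12. n6.wid = 28  [terminal]
13. n7.hot = "yx"  [terminal]
14. n8.ok = -5  [(if B.lab then B.pre else h.wid) - 22]
15. n8.live = "xn"  ["xn"]
16. n9.hot = -7  [-7]
17. n10.wid = 10  [terminal]
18. n11.live = 25  [terminal]
19. n12.wid = -3  [terminal]
20. n9.pre = true  [true]
21. n9.env = 14  [h₀.wid * -2 + 34]
22. n13.ok = 4  [(if S.pre then S.env else A₀.ok) - 10]
23. n13.live = "xnz"  [A₀.live ++ "z"]
24. n14.wid = true  [terminal]
25. n15.wid = false  [terminal]
26. n16.live = 10  [terminal]
27. n13.acc = 20  [A.ok * 2 + 12]
28. n8.acc = 24  [A₁.acc + S.env - 10]
29. n5.env = -7  [A.acc + h.wid - 59]
30. n4.acc = -2  [A.ok + B.env + 13]
31. n0.pre = true  [S₁.pre == true]
32. n0.env = 7  [A.acc + 9]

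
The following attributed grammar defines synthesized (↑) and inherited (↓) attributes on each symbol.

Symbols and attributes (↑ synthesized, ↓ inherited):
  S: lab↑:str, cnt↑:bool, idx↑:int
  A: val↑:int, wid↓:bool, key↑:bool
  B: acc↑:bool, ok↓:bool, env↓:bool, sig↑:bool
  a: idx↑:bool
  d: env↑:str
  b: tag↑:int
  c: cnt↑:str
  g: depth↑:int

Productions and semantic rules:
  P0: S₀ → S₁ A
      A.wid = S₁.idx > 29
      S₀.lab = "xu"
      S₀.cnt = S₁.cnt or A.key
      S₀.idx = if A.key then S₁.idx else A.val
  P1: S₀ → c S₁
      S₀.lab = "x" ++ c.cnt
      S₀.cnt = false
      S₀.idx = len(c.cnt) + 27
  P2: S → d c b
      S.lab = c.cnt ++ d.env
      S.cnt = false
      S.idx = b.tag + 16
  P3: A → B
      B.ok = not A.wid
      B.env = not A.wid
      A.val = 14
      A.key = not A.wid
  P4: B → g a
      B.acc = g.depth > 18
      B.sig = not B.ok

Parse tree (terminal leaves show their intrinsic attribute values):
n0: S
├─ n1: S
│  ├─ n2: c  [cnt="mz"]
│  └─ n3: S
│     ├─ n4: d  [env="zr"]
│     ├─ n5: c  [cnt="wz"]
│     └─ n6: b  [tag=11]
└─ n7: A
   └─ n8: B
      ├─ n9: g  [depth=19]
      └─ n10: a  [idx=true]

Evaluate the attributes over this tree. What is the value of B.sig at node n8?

1. n2.cnt = "mz"  [terminal]
2. n4.env = "zr"  [terminal]
3. n5.cnt = "wz"  [terminal]
4. n6.tag = 11  [terminal]
5. n3.lab = "wzzr"  [c.cnt ++ d.env]
6. n3.cnt = false  [false]
7. n3.idx = 27  [b.tag + 16]
8. n1.lab = "xmz"  ["x" ++ c.cnt]
9. n1.cnt = false  [false]
10. n1.idx = 29  [len(c.cnt) + 27]
11. n7.wid = false  [S₁.idx > 29]
12. n8.ok = true  [not A.wid]
13. n8.env = true  [not A.wid]
14. n9.depth = 19  [terminal]
15. n10.idx = true  [terminal]
16. n8.acc = true  [g.depth > 18]
17. n8.sig = false  [not B.ok]
18. n7.val = 14  [14]
19. n7.key = true  [not A.wid]
20. n0.lab = "xu"  ["xu"]
21. n0.cnt = true  [S₁.cnt or A.key]
22. n0.idx = 29  [if A.key then S₁.idx else A.val]

false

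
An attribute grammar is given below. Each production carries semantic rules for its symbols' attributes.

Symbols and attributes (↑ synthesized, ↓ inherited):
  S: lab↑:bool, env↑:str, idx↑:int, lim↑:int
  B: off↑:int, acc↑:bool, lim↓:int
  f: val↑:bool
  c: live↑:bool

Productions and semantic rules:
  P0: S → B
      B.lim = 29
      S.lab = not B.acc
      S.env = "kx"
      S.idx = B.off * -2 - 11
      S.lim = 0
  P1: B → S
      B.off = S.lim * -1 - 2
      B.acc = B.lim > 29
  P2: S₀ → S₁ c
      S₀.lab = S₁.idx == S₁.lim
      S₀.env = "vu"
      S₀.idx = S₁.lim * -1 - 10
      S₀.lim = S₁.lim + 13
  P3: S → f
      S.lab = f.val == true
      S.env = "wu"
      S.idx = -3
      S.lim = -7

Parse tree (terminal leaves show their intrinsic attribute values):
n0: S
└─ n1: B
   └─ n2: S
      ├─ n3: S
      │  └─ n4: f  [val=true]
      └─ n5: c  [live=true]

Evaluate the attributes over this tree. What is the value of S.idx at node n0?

5

1. n1.lim = 29  [29]
2. n4.val = true  [terminal]
3. n3.lab = true  [f.val == true]
4. n3.env = "wu"  ["wu"]
5. n3.idx = -3  [-3]
6. n3.lim = -7  [-7]
7. n5.live = true  [terminal]
8. n2.lab = false  [S₁.idx == S₁.lim]
9. n2.env = "vu"  ["vu"]
10. n2.idx = -3  [S₁.lim * -1 - 10]
11. n2.lim = 6  [S₁.lim + 13]
12. n1.off = -8  [S.lim * -1 - 2]
13. n1.acc = false  [B.lim > 29]
14. n0.lab = true  [not B.acc]
15. n0.env = "kx"  ["kx"]
16. n0.idx = 5  [B.off * -2 - 11]
17. n0.lim = 0  [0]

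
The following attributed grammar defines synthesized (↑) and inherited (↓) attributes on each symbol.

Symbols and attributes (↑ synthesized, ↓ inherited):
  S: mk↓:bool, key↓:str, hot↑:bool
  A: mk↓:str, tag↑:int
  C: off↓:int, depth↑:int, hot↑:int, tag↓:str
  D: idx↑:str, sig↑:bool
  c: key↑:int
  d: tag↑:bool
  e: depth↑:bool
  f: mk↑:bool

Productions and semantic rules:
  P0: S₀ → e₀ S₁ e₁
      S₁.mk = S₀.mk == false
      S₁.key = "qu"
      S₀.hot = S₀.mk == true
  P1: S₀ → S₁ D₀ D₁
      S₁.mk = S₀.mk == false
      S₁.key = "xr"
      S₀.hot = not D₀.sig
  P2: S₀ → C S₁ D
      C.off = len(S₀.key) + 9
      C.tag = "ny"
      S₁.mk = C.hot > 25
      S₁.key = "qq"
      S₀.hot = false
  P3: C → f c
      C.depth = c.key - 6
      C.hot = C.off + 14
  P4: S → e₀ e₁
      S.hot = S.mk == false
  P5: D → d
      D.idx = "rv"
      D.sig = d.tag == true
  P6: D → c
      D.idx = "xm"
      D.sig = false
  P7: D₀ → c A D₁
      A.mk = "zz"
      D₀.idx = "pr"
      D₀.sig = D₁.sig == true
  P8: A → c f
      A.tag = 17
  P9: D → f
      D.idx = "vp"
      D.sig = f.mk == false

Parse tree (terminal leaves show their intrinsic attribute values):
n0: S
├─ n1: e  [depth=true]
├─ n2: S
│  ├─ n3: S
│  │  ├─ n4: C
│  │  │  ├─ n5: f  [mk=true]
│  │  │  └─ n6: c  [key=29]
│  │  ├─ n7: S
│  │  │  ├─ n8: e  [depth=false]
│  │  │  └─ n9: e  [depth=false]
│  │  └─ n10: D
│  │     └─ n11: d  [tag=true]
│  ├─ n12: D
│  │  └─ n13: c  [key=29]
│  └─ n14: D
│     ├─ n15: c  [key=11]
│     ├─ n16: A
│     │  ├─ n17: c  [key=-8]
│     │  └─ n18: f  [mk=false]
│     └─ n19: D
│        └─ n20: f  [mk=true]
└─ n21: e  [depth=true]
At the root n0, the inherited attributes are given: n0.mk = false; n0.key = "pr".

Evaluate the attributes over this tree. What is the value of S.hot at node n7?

true

1. n0.mk = false  [given at root]
2. n0.key = "pr"  [given at root]
3. n1.depth = true  [terminal]
4. n2.mk = true  [S₀.mk == false]
5. n2.key = "qu"  ["qu"]
6. n3.mk = false  [S₀.mk == false]
7. n3.key = "xr"  ["xr"]
8. n4.off = 11  [len(S₀.key) + 9]
9. n4.tag = "ny"  ["ny"]
10. n5.mk = true  [terminal]
11. n6.key = 29  [terminal]
12. n4.depth = 23  [c.key - 6]
13. n4.hot = 25  [C.off + 14]
14. n7.mk = false  [C.hot > 25]
15. n7.key = "qq"  ["qq"]
16. n8.depth = false  [terminal]
17. n9.depth = false  [terminal]
18. n7.hot = true  [S.mk == false]
19. n11.tag = true  [terminal]
20. n10.idx = "rv"  ["rv"]
21. n10.sig = true  [d.tag == true]
22. n3.hot = false  [false]
23. n13.key = 29  [terminal]
24. n12.idx = "xm"  ["xm"]
25. n12.sig = false  [false]
26. n15.key = 11  [terminal]
27. n16.mk = "zz"  ["zz"]
28. n17.key = -8  [terminal]
29. n18.mk = false  [terminal]
30. n16.tag = 17  [17]
31. n20.mk = true  [terminal]
32. n19.idx = "vp"  ["vp"]
33. n19.sig = false  [f.mk == false]
34. n14.idx = "pr"  ["pr"]
35. n14.sig = false  [D₁.sig == true]
36. n2.hot = true  [not D₀.sig]
37. n21.depth = true  [terminal]
38. n0.hot = false  [S₀.mk == true]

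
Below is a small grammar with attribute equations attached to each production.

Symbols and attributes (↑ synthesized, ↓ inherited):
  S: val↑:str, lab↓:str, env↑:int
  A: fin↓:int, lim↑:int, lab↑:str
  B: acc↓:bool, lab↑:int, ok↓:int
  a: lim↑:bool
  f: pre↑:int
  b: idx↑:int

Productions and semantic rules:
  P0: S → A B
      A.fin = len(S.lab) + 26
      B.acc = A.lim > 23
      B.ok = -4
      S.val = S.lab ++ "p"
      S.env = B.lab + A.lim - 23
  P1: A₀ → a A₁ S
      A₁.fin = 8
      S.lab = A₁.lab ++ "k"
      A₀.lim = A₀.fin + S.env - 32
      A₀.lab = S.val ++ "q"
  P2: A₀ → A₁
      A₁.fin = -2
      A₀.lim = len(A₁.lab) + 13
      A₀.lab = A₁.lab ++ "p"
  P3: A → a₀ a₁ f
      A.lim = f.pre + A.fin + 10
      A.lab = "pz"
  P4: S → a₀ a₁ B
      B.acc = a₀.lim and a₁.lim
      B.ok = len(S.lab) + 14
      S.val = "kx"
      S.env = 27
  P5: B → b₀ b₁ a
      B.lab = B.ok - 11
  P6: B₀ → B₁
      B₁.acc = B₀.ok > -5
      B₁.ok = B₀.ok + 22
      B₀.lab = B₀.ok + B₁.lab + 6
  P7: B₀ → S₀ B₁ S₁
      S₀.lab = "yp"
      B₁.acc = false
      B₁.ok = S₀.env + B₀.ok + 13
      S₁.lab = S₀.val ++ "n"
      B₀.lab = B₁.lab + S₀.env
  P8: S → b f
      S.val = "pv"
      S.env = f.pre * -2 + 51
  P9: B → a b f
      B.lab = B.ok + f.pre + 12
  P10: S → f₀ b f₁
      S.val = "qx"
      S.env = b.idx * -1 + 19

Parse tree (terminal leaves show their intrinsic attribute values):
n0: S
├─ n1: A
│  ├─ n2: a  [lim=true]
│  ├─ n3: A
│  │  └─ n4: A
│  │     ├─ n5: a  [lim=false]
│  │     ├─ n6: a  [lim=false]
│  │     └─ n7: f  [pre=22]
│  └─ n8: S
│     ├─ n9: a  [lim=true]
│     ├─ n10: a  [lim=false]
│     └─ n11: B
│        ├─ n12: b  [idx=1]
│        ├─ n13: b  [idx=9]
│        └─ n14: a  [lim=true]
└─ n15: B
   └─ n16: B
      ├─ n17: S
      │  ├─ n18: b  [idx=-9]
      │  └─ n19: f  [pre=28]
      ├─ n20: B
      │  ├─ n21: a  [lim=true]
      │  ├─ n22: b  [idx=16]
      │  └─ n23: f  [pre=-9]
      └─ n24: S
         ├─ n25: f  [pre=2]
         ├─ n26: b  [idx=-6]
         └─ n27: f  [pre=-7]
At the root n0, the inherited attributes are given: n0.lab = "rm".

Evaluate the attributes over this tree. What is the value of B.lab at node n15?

1. n0.lab = "rm"  [given at root]
2. n1.fin = 28  [len(S.lab) + 26]
3. n2.lim = true  [terminal]
4. n3.fin = 8  [8]
5. n4.fin = -2  [-2]
6. n5.lim = false  [terminal]
7. n6.lim = false  [terminal]
8. n7.pre = 22  [terminal]
9. n4.lim = 30  [f.pre + A.fin + 10]
10. n4.lab = "pz"  ["pz"]
11. n3.lim = 15  [len(A₁.lab) + 13]
12. n3.lab = "pzp"  [A₁.lab ++ "p"]
13. n8.lab = "pzpk"  [A₁.lab ++ "k"]
14. n9.lim = true  [terminal]
15. n10.lim = false  [terminal]
16. n11.acc = false  [a₀.lim and a₁.lim]
17. n11.ok = 18  [len(S.lab) + 14]
18. n12.idx = 1  [terminal]
19. n13.idx = 9  [terminal]
20. n14.lim = true  [terminal]
21. n11.lab = 7  [B.ok - 11]
22. n8.val = "kx"  ["kx"]
23. n8.env = 27  [27]
24. n1.lim = 23  [A₀.fin + S.env - 32]
25. n1.lab = "kxq"  [S.val ++ "q"]
26. n15.acc = false  [A.lim > 23]
27. n15.ok = -4  [-4]
28. n16.acc = true  [B₀.ok > -5]
29. n16.ok = 18  [B₀.ok + 22]
30. n17.lab = "yp"  ["yp"]
31. n18.idx = -9  [terminal]
32. n19.pre = 28  [terminal]
33. n17.val = "pv"  ["pv"]
34. n17.env = -5  [f.pre * -2 + 51]
35. n20.acc = false  [false]
36. n20.ok = 26  [S₀.env + B₀.ok + 13]
37. n21.lim = true  [terminal]
38. n22.idx = 16  [terminal]
39. n23.pre = -9  [terminal]
40. n20.lab = 29  [B.ok + f.pre + 12]
41. n24.lab = "pvn"  [S₀.val ++ "n"]
42. n25.pre = 2  [terminal]
43. n26.idx = -6  [terminal]
44. n27.pre = -7  [terminal]
45. n24.val = "qx"  ["qx"]
46. n24.env = 25  [b.idx * -1 + 19]
47. n16.lab = 24  [B₁.lab + S₀.env]
48. n15.lab = 26  [B₀.ok + B₁.lab + 6]
49. n0.val = "rmp"  [S.lab ++ "p"]
50. n0.env = 26  [B.lab + A.lim - 23]

26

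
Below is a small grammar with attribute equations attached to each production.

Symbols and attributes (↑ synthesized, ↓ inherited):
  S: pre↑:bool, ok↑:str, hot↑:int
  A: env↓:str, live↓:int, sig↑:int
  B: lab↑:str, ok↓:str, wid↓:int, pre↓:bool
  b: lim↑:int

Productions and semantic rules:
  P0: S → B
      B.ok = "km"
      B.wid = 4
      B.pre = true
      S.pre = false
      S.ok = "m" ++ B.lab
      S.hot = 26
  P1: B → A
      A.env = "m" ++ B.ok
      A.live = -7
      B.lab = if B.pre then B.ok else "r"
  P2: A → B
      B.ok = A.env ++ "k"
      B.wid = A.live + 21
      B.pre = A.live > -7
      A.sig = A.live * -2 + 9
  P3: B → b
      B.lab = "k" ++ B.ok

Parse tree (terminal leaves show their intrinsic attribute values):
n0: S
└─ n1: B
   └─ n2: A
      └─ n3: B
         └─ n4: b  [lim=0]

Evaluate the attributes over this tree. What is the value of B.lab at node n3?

1. n1.ok = "km"  ["km"]
2. n1.wid = 4  [4]
3. n1.pre = true  [true]
4. n2.env = "mkm"  ["m" ++ B.ok]
5. n2.live = -7  [-7]
6. n3.ok = "mkmk"  [A.env ++ "k"]
7. n3.wid = 14  [A.live + 21]
8. n3.pre = false  [A.live > -7]
9. n4.lim = 0  [terminal]
10. n3.lab = "kmkmk"  ["k" ++ B.ok]
11. n2.sig = 23  [A.live * -2 + 9]
12. n1.lab = "km"  [if B.pre then B.ok else "r"]
13. n0.pre = false  [false]
14. n0.ok = "mkm"  ["m" ++ B.lab]
15. n0.hot = 26  [26]

"kmkmk"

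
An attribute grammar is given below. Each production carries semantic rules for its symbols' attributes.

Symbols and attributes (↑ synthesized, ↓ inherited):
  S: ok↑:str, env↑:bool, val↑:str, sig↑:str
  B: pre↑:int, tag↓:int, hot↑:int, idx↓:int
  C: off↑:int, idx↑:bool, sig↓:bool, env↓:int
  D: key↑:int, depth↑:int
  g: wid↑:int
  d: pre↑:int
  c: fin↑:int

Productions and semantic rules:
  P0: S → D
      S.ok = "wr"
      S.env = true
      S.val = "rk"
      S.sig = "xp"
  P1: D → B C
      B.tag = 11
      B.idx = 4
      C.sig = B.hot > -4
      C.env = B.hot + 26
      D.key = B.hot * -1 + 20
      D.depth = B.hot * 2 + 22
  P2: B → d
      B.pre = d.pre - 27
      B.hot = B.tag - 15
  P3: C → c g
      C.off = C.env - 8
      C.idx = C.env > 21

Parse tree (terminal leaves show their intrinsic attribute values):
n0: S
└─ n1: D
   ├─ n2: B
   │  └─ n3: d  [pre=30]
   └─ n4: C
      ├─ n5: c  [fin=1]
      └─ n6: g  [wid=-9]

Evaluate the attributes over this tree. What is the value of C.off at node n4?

1. n2.tag = 11  [11]
2. n2.idx = 4  [4]
3. n3.pre = 30  [terminal]
4. n2.pre = 3  [d.pre - 27]
5. n2.hot = -4  [B.tag - 15]
6. n4.sig = false  [B.hot > -4]
7. n4.env = 22  [B.hot + 26]
8. n5.fin = 1  [terminal]
9. n6.wid = -9  [terminal]
10. n4.off = 14  [C.env - 8]
11. n4.idx = true  [C.env > 21]
12. n1.key = 24  [B.hot * -1 + 20]
13. n1.depth = 14  [B.hot * 2 + 22]
14. n0.ok = "wr"  ["wr"]
15. n0.env = true  [true]
16. n0.val = "rk"  ["rk"]
17. n0.sig = "xp"  ["xp"]

14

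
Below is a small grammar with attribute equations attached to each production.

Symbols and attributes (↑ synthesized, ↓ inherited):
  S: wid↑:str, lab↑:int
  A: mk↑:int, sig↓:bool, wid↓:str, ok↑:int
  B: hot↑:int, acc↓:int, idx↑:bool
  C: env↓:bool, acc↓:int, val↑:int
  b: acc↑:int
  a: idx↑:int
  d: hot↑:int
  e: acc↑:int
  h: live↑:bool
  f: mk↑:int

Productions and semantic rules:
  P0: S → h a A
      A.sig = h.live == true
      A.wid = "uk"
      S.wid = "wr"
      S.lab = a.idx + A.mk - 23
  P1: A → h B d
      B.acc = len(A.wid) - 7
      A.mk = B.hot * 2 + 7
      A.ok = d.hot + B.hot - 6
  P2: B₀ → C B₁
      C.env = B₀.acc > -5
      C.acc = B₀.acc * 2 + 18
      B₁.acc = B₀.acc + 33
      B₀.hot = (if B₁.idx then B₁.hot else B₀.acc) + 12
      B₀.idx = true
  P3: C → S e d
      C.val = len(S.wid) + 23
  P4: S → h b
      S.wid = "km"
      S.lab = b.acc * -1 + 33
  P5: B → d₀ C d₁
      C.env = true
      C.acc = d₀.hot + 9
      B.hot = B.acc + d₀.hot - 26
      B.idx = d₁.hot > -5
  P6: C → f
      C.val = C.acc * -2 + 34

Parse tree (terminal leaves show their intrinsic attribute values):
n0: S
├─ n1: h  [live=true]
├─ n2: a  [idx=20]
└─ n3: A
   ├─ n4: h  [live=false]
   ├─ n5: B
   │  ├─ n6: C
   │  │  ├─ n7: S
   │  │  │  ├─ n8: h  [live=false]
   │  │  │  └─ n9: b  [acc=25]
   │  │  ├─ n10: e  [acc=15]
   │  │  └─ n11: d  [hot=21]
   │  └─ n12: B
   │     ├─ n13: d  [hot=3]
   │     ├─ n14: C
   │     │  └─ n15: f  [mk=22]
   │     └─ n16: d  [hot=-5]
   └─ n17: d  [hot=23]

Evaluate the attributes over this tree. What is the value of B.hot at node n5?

7

1. n1.live = true  [terminal]
2. n2.idx = 20  [terminal]
3. n3.sig = true  [h.live == true]
4. n3.wid = "uk"  ["uk"]
5. n4.live = false  [terminal]
6. n5.acc = -5  [len(A.wid) - 7]
7. n6.env = false  [B₀.acc > -5]
8. n6.acc = 8  [B₀.acc * 2 + 18]
9. n8.live = false  [terminal]
10. n9.acc = 25  [terminal]
11. n7.wid = "km"  ["km"]
12. n7.lab = 8  [b.acc * -1 + 33]
13. n10.acc = 15  [terminal]
14. n11.hot = 21  [terminal]
15. n6.val = 25  [len(S.wid) + 23]
16. n12.acc = 28  [B₀.acc + 33]
17. n13.hot = 3  [terminal]
18. n14.env = true  [true]
19. n14.acc = 12  [d₀.hot + 9]
20. n15.mk = 22  [terminal]
21. n14.val = 10  [C.acc * -2 + 34]
22. n16.hot = -5  [terminal]
23. n12.hot = 5  [B.acc + d₀.hot - 26]
24. n12.idx = false  [d₁.hot > -5]
25. n5.hot = 7  [(if B₁.idx then B₁.hot else B₀.acc) + 12]
26. n5.idx = true  [true]
27. n17.hot = 23  [terminal]
28. n3.mk = 21  [B.hot * 2 + 7]
29. n3.ok = 24  [d.hot + B.hot - 6]
30. n0.wid = "wr"  ["wr"]
31. n0.lab = 18  [a.idx + A.mk - 23]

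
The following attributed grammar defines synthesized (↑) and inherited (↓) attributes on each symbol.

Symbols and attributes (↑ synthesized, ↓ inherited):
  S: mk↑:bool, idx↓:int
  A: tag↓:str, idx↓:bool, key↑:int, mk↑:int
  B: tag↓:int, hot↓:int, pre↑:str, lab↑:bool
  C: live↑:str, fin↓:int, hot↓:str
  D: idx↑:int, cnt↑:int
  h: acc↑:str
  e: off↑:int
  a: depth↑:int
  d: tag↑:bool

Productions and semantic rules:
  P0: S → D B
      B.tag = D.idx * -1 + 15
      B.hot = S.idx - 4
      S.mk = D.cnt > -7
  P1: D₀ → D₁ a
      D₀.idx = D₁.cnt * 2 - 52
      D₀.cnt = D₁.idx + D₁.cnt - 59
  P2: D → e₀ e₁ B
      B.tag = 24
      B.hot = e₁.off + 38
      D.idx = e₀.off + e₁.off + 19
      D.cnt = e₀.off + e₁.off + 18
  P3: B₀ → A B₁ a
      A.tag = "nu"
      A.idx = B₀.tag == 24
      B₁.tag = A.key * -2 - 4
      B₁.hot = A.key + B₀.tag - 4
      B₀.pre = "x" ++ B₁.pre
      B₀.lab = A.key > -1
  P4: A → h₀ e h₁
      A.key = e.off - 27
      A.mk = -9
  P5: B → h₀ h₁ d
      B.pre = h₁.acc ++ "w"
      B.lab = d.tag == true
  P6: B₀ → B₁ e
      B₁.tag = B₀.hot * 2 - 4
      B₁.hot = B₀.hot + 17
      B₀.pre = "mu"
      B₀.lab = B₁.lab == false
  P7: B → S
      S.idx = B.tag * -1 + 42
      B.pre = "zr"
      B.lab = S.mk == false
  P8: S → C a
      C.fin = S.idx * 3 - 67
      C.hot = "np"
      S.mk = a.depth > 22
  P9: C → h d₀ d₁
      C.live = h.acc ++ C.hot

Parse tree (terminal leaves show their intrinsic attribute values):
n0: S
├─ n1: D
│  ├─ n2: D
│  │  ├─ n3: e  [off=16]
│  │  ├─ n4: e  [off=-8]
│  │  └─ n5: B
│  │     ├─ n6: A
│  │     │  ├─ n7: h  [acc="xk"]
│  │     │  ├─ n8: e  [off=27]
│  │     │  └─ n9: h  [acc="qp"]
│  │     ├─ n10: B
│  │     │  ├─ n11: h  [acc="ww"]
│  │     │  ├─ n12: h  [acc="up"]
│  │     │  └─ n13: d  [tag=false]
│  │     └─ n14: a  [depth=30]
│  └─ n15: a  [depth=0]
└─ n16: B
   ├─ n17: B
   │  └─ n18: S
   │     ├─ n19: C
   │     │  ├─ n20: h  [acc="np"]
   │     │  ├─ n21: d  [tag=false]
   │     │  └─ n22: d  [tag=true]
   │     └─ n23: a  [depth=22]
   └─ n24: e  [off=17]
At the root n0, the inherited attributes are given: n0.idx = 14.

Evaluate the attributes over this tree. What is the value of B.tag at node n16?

15

1. n0.idx = 14  [given at root]
2. n3.off = 16  [terminal]
3. n4.off = -8  [terminal]
4. n5.tag = 24  [24]
5. n5.hot = 30  [e₁.off + 38]
6. n6.tag = "nu"  ["nu"]
7. n6.idx = true  [B₀.tag == 24]
8. n7.acc = "xk"  [terminal]
9. n8.off = 27  [terminal]
10. n9.acc = "qp"  [terminal]
11. n6.key = 0  [e.off - 27]
12. n6.mk = -9  [-9]
13. n10.tag = -4  [A.key * -2 - 4]
14. n10.hot = 20  [A.key + B₀.tag - 4]
15. n11.acc = "ww"  [terminal]
16. n12.acc = "up"  [terminal]
17. n13.tag = false  [terminal]
18. n10.pre = "upw"  [h₁.acc ++ "w"]
19. n10.lab = false  [d.tag == true]
20. n14.depth = 30  [terminal]
21. n5.pre = "xupw"  ["x" ++ B₁.pre]
22. n5.lab = true  [A.key > -1]
23. n2.idx = 27  [e₀.off + e₁.off + 19]
24. n2.cnt = 26  [e₀.off + e₁.off + 18]
25. n15.depth = 0  [terminal]
26. n1.idx = 0  [D₁.cnt * 2 - 52]
27. n1.cnt = -6  [D₁.idx + D₁.cnt - 59]
28. n16.tag = 15  [D.idx * -1 + 15]
29. n16.hot = 10  [S.idx - 4]
30. n17.tag = 16  [B₀.hot * 2 - 4]
31. n17.hot = 27  [B₀.hot + 17]
32. n18.idx = 26  [B.tag * -1 + 42]
33. n19.fin = 11  [S.idx * 3 - 67]
34. n19.hot = "np"  ["np"]
35. n20.acc = "np"  [terminal]
36. n21.tag = false  [terminal]
37. n22.tag = true  [terminal]
38. n19.live = "npnp"  [h.acc ++ C.hot]
39. n23.depth = 22  [terminal]
40. n18.mk = false  [a.depth > 22]
41. n17.pre = "zr"  ["zr"]
42. n17.lab = true  [S.mk == false]
43. n24.off = 17  [terminal]
44. n16.pre = "mu"  ["mu"]
45. n16.lab = false  [B₁.lab == false]
46. n0.mk = true  [D.cnt > -7]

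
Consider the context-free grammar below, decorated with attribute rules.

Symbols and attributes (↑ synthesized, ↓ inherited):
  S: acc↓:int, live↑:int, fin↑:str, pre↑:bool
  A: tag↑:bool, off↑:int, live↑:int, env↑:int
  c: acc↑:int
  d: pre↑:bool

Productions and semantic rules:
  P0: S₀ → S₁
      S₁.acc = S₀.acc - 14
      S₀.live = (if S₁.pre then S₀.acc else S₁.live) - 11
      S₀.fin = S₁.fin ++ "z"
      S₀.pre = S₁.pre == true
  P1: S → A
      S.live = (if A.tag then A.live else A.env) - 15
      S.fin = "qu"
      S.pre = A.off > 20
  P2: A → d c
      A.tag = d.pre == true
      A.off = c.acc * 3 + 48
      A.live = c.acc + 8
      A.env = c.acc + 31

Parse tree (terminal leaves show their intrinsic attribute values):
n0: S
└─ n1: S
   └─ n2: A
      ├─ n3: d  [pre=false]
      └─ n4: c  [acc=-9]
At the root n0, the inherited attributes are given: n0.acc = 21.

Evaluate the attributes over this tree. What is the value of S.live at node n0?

10

1. n0.acc = 21  [given at root]
2. n1.acc = 7  [S₀.acc - 14]
3. n3.pre = false  [terminal]
4. n4.acc = -9  [terminal]
5. n2.tag = false  [d.pre == true]
6. n2.off = 21  [c.acc * 3 + 48]
7. n2.live = -1  [c.acc + 8]
8. n2.env = 22  [c.acc + 31]
9. n1.live = 7  [(if A.tag then A.live else A.env) - 15]
10. n1.fin = "qu"  ["qu"]
11. n1.pre = true  [A.off > 20]
12. n0.live = 10  [(if S₁.pre then S₀.acc else S₁.live) - 11]
13. n0.fin = "quz"  [S₁.fin ++ "z"]
14. n0.pre = true  [S₁.pre == true]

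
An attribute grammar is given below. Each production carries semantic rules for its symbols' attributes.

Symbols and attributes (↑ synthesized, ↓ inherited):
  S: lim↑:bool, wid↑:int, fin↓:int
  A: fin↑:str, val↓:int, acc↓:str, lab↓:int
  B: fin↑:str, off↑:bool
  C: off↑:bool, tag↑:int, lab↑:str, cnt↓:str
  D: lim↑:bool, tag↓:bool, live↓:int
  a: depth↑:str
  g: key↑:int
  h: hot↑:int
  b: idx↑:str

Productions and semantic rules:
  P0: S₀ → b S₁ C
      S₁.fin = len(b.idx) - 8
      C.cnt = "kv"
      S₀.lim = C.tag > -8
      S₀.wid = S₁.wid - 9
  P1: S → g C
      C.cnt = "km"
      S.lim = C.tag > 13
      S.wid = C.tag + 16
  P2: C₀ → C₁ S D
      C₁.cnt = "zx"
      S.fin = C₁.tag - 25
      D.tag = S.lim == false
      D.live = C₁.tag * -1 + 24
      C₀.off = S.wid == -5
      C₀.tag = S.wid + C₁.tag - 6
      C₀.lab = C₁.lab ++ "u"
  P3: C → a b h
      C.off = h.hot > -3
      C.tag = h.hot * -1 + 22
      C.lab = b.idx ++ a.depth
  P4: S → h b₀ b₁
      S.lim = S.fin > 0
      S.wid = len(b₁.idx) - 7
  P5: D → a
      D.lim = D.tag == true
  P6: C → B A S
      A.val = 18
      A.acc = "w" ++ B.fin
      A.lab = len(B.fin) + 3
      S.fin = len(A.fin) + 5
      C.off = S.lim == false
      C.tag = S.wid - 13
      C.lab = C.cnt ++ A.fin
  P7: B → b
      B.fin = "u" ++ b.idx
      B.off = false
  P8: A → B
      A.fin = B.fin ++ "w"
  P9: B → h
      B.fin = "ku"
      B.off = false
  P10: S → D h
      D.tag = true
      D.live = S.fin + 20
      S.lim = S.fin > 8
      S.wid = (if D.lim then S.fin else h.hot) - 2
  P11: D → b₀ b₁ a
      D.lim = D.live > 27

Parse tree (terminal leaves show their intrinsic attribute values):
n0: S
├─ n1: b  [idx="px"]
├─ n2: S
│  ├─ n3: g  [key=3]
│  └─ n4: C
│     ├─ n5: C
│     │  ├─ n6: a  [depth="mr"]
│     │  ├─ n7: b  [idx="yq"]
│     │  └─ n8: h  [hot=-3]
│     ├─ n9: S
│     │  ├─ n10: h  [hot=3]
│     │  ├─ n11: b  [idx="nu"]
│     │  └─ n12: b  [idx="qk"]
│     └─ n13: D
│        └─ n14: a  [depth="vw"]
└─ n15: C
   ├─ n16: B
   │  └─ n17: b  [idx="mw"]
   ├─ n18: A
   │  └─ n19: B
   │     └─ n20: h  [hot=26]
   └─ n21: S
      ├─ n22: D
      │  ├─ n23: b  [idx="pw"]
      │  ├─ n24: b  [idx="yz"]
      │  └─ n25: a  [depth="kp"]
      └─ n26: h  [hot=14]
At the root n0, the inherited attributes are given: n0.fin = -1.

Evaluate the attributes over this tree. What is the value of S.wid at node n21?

6

1. n0.fin = -1  [given at root]
2. n1.idx = "px"  [terminal]
3. n2.fin = -6  [len(b.idx) - 8]
4. n3.key = 3  [terminal]
5. n4.cnt = "km"  ["km"]
6. n5.cnt = "zx"  ["zx"]
7. n6.depth = "mr"  [terminal]
8. n7.idx = "yq"  [terminal]
9. n8.hot = -3  [terminal]
10. n5.off = false  [h.hot > -3]
11. n5.tag = 25  [h.hot * -1 + 22]
12. n5.lab = "yqmr"  [b.idx ++ a.depth]
13. n9.fin = 0  [C₁.tag - 25]
14. n10.hot = 3  [terminal]
15. n11.idx = "nu"  [terminal]
16. n12.idx = "qk"  [terminal]
17. n9.lim = false  [S.fin > 0]
18. n9.wid = -5  [len(b₁.idx) - 7]
19. n13.tag = true  [S.lim == false]
20. n13.live = -1  [C₁.tag * -1 + 24]
21. n14.depth = "vw"  [terminal]
22. n13.lim = true  [D.tag == true]
23. n4.off = true  [S.wid == -5]
24. n4.tag = 14  [S.wid + C₁.tag - 6]
25. n4.lab = "yqmru"  [C₁.lab ++ "u"]
26. n2.lim = true  [C.tag > 13]
27. n2.wid = 30  [C.tag + 16]
28. n15.cnt = "kv"  ["kv"]
29. n17.idx = "mw"  [terminal]
30. n16.fin = "umw"  ["u" ++ b.idx]
31. n16.off = false  [false]
32. n18.val = 18  [18]
33. n18.acc = "wumw"  ["w" ++ B.fin]
34. n18.lab = 6  [len(B.fin) + 3]
35. n20.hot = 26  [terminal]
36. n19.fin = "ku"  ["ku"]
37. n19.off = false  [false]
38. n18.fin = "kuw"  [B.fin ++ "w"]
39. n21.fin = 8  [len(A.fin) + 5]
40. n22.tag = true  [true]
41. n22.live = 28  [S.fin + 20]
42. n23.idx = "pw"  [terminal]
43. n24.idx = "yz"  [terminal]
44. n25.depth = "kp"  [terminal]
45. n22.lim = true  [D.live > 27]
46. n26.hot = 14  [terminal]
47. n21.lim = false  [S.fin > 8]
48. n21.wid = 6  [(if D.lim then S.fin else h.hot) - 2]
49. n15.off = true  [S.lim == false]
50. n15.tag = -7  [S.wid - 13]
51. n15.lab = "kvkuw"  [C.cnt ++ A.fin]
52. n0.lim = true  [C.tag > -8]
53. n0.wid = 21  [S₁.wid - 9]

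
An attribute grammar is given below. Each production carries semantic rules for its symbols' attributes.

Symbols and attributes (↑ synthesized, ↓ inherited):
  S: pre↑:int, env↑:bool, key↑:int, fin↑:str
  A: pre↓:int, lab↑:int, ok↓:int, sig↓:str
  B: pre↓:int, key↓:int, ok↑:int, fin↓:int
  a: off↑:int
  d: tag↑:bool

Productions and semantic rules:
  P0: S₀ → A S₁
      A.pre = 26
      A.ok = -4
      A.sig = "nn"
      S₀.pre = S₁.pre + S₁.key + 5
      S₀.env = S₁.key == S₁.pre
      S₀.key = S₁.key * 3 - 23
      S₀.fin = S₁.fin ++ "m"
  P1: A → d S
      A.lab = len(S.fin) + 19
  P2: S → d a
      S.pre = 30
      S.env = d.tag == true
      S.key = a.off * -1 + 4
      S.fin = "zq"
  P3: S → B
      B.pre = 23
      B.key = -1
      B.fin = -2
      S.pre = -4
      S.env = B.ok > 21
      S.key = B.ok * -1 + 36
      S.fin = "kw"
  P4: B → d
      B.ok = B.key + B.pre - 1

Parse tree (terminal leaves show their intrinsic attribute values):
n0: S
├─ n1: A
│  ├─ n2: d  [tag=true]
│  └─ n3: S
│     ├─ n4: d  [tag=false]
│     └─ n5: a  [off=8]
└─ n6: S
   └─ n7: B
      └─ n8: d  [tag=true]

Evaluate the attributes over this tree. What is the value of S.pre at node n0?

16

1. n1.pre = 26  [26]
2. n1.ok = -4  [-4]
3. n1.sig = "nn"  ["nn"]
4. n2.tag = true  [terminal]
5. n4.tag = false  [terminal]
6. n5.off = 8  [terminal]
7. n3.pre = 30  [30]
8. n3.env = false  [d.tag == true]
9. n3.key = -4  [a.off * -1 + 4]
10. n3.fin = "zq"  ["zq"]
11. n1.lab = 21  [len(S.fin) + 19]
12. n7.pre = 23  [23]
13. n7.key = -1  [-1]
14. n7.fin = -2  [-2]
15. n8.tag = true  [terminal]
16. n7.ok = 21  [B.key + B.pre - 1]
17. n6.pre = -4  [-4]
18. n6.env = false  [B.ok > 21]
19. n6.key = 15  [B.ok * -1 + 36]
20. n6.fin = "kw"  ["kw"]
21. n0.pre = 16  [S₁.pre + S₁.key + 5]
22. n0.env = false  [S₁.key == S₁.pre]
23. n0.key = 22  [S₁.key * 3 - 23]
24. n0.fin = "kwm"  [S₁.fin ++ "m"]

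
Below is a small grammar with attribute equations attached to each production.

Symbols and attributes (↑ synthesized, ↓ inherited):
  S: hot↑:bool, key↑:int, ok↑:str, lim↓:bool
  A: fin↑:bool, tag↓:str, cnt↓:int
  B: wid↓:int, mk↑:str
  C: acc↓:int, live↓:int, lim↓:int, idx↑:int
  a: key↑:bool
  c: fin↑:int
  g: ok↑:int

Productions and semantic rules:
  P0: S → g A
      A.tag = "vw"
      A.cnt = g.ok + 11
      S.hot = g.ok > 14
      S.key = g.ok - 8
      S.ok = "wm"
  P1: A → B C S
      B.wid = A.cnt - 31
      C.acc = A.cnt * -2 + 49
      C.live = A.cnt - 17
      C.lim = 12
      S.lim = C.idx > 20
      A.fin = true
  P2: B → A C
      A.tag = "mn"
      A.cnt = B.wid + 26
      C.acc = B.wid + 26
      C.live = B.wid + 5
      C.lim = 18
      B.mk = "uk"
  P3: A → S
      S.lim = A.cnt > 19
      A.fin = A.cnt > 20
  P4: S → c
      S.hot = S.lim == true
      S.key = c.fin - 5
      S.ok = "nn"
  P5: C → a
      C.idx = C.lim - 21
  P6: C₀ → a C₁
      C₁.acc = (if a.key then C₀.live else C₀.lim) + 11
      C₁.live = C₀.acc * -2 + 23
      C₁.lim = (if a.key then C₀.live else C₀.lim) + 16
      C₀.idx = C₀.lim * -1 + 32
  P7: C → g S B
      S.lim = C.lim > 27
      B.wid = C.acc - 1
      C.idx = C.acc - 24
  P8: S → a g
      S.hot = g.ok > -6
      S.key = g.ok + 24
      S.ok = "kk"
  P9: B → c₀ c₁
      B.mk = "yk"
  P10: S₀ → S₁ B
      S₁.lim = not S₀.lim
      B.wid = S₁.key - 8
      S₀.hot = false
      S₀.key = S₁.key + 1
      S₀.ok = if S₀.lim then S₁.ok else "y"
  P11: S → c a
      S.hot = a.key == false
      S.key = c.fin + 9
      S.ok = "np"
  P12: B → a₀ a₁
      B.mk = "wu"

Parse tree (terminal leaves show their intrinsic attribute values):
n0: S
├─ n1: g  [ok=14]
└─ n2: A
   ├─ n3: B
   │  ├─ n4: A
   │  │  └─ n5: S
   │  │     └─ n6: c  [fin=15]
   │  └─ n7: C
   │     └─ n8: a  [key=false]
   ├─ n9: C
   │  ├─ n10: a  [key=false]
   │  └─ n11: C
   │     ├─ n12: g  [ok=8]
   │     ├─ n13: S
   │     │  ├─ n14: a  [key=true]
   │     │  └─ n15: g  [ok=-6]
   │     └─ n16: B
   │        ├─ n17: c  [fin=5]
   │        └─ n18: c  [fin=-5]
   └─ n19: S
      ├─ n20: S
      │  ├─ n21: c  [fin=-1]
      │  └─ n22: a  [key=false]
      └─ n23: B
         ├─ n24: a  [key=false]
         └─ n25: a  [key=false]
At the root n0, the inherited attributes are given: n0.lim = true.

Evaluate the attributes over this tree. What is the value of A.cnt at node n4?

1. n0.lim = true  [given at root]
2. n1.ok = 14  [terminal]
3. n2.tag = "vw"  ["vw"]
4. n2.cnt = 25  [g.ok + 11]
5. n3.wid = -6  [A.cnt - 31]
6. n4.tag = "mn"  ["mn"]
7. n4.cnt = 20  [B.wid + 26]
8. n5.lim = true  [A.cnt > 19]
9. n6.fin = 15  [terminal]
10. n5.hot = true  [S.lim == true]
11. n5.key = 10  [c.fin - 5]
12. n5.ok = "nn"  ["nn"]
13. n4.fin = false  [A.cnt > 20]
14. n7.acc = 20  [B.wid + 26]
15. n7.live = -1  [B.wid + 5]
16. n7.lim = 18  [18]
17. n8.key = false  [terminal]
18. n7.idx = -3  [C.lim - 21]
19. n3.mk = "uk"  ["uk"]
20. n9.acc = -1  [A.cnt * -2 + 49]
21. n9.live = 8  [A.cnt - 17]
22. n9.lim = 12  [12]
23. n10.key = false  [terminal]
24. n11.acc = 23  [(if a.key then C₀.live else C₀.lim) + 11]
25. n11.live = 25  [C₀.acc * -2 + 23]
26. n11.lim = 28  [(if a.key then C₀.live else C₀.lim) + 16]
27. n12.ok = 8  [terminal]
28. n13.lim = true  [C.lim > 27]
29. n14.key = true  [terminal]
30. n15.ok = -6  [terminal]
31. n13.hot = false  [g.ok > -6]
32. n13.key = 18  [g.ok + 24]
33. n13.ok = "kk"  ["kk"]
34. n16.wid = 22  [C.acc - 1]
35. n17.fin = 5  [terminal]
36. n18.fin = -5  [terminal]
37. n16.mk = "yk"  ["yk"]
38. n11.idx = -1  [C.acc - 24]
39. n9.idx = 20  [C₀.lim * -1 + 32]
40. n19.lim = false  [C.idx > 20]
41. n20.lim = true  [not S₀.lim]
42. n21.fin = -1  [terminal]
43. n22.key = false  [terminal]
44. n20.hot = true  [a.key == false]
45. n20.key = 8  [c.fin + 9]
46. n20.ok = "np"  ["np"]
47. n23.wid = 0  [S₁.key - 8]
48. n24.key = false  [terminal]
49. n25.key = false  [terminal]
50. n23.mk = "wu"  ["wu"]
51. n19.hot = false  [false]
52. n19.key = 9  [S₁.key + 1]
53. n19.ok = "y"  [if S₀.lim then S₁.ok else "y"]
54. n2.fin = true  [true]
55. n0.hot = false  [g.ok > 14]
56. n0.key = 6  [g.ok - 8]
57. n0.ok = "wm"  ["wm"]

20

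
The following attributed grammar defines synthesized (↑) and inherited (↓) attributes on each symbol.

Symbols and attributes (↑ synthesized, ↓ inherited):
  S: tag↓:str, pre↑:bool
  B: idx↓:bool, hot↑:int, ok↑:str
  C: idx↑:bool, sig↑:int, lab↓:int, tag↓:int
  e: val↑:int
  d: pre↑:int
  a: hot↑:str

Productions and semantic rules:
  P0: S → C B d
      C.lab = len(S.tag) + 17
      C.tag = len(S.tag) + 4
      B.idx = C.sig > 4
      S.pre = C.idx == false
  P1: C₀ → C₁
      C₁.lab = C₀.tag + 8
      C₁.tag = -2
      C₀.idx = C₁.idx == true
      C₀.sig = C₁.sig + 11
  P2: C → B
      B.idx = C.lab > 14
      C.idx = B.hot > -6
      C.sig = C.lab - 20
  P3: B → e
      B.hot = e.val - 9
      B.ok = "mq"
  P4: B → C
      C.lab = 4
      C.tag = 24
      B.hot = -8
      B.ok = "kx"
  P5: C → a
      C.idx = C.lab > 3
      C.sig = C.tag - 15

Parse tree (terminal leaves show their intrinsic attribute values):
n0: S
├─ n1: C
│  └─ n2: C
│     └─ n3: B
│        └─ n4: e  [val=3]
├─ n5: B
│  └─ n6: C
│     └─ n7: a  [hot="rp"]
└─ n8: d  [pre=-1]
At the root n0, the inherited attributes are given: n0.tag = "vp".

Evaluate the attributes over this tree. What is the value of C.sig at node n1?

5

1. n0.tag = "vp"  [given at root]
2. n1.lab = 19  [len(S.tag) + 17]
3. n1.tag = 6  [len(S.tag) + 4]
4. n2.lab = 14  [C₀.tag + 8]
5. n2.tag = -2  [-2]
6. n3.idx = false  [C.lab > 14]
7. n4.val = 3  [terminal]
8. n3.hot = -6  [e.val - 9]
9. n3.ok = "mq"  ["mq"]
10. n2.idx = false  [B.hot > -6]
11. n2.sig = -6  [C.lab - 20]
12. n1.idx = false  [C₁.idx == true]
13. n1.sig = 5  [C₁.sig + 11]
14. n5.idx = true  [C.sig > 4]
15. n6.lab = 4  [4]
16. n6.tag = 24  [24]
17. n7.hot = "rp"  [terminal]
18. n6.idx = true  [C.lab > 3]
19. n6.sig = 9  [C.tag - 15]
20. n5.hot = -8  [-8]
21. n5.ok = "kx"  ["kx"]
22. n8.pre = -1  [terminal]
23. n0.pre = true  [C.idx == false]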